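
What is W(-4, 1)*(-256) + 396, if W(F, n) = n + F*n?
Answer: 1164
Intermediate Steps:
W(-4, 1)*(-256) + 396 = (1*(1 - 4))*(-256) + 396 = (1*(-3))*(-256) + 396 = -3*(-256) + 396 = 768 + 396 = 1164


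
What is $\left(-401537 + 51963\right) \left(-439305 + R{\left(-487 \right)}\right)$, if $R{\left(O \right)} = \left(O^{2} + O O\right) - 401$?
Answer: $-12106446768$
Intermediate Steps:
$R{\left(O \right)} = -401 + 2 O^{2}$ ($R{\left(O \right)} = \left(O^{2} + O^{2}\right) - 401 = 2 O^{2} - 401 = -401 + 2 O^{2}$)
$\left(-401537 + 51963\right) \left(-439305 + R{\left(-487 \right)}\right) = \left(-401537 + 51963\right) \left(-439305 - \left(401 - 2 \left(-487\right)^{2}\right)\right) = - 349574 \left(-439305 + \left(-401 + 2 \cdot 237169\right)\right) = - 349574 \left(-439305 + \left(-401 + 474338\right)\right) = - 349574 \left(-439305 + 473937\right) = \left(-349574\right) 34632 = -12106446768$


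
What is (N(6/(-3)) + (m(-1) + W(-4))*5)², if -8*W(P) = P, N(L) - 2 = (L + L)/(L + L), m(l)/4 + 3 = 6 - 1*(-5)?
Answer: 109561/4 ≈ 27390.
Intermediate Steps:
m(l) = 32 (m(l) = -12 + 4*(6 - 1*(-5)) = -12 + 4*(6 + 5) = -12 + 4*11 = -12 + 44 = 32)
N(L) = 3 (N(L) = 2 + (L + L)/(L + L) = 2 + (2*L)/((2*L)) = 2 + (2*L)*(1/(2*L)) = 2 + 1 = 3)
W(P) = -P/8
(N(6/(-3)) + (m(-1) + W(-4))*5)² = (3 + (32 - ⅛*(-4))*5)² = (3 + (32 + ½)*5)² = (3 + (65/2)*5)² = (3 + 325/2)² = (331/2)² = 109561/4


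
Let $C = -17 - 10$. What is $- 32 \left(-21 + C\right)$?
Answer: $1536$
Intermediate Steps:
$C = -27$
$- 32 \left(-21 + C\right) = - 32 \left(-21 - 27\right) = \left(-32\right) \left(-48\right) = 1536$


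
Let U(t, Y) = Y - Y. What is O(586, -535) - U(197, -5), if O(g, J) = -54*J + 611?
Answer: 29501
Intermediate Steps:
U(t, Y) = 0
O(g, J) = 611 - 54*J
O(586, -535) - U(197, -5) = (611 - 54*(-535)) - 1*0 = (611 + 28890) + 0 = 29501 + 0 = 29501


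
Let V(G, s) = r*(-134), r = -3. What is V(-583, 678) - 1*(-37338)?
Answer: 37740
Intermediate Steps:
V(G, s) = 402 (V(G, s) = -3*(-134) = 402)
V(-583, 678) - 1*(-37338) = 402 - 1*(-37338) = 402 + 37338 = 37740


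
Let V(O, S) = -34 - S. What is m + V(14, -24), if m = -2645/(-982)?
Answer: -7175/982 ≈ -7.3065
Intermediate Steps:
m = 2645/982 (m = -2645*(-1/982) = 2645/982 ≈ 2.6935)
m + V(14, -24) = 2645/982 + (-34 - 1*(-24)) = 2645/982 + (-34 + 24) = 2645/982 - 10 = -7175/982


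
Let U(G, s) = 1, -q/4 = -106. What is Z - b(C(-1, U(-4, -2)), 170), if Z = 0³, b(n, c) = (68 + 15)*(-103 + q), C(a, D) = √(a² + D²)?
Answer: -26643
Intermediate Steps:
q = 424 (q = -4*(-106) = 424)
C(a, D) = √(D² + a²)
b(n, c) = 26643 (b(n, c) = (68 + 15)*(-103 + 424) = 83*321 = 26643)
Z = 0
Z - b(C(-1, U(-4, -2)), 170) = 0 - 1*26643 = 0 - 26643 = -26643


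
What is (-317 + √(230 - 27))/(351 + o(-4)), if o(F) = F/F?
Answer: -317/352 + √203/352 ≈ -0.86009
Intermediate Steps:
o(F) = 1
(-317 + √(230 - 27))/(351 + o(-4)) = (-317 + √(230 - 27))/(351 + 1) = (-317 + √203)/352 = (-317 + √203)*(1/352) = -317/352 + √203/352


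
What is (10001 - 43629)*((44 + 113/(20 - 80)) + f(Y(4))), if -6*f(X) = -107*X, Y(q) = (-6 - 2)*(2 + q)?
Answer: 410539031/15 ≈ 2.7369e+7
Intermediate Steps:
Y(q) = -16 - 8*q (Y(q) = -8*(2 + q) = -16 - 8*q)
f(X) = 107*X/6 (f(X) = -(-107)*X/6 = 107*X/6)
(10001 - 43629)*((44 + 113/(20 - 80)) + f(Y(4))) = (10001 - 43629)*((44 + 113/(20 - 80)) + 107*(-16 - 8*4)/6) = -33628*((44 + 113/(-60)) + 107*(-16 - 32)/6) = -33628*((44 - 1/60*113) + (107/6)*(-48)) = -33628*((44 - 113/60) - 856) = -33628*(2527/60 - 856) = -33628*(-48833/60) = 410539031/15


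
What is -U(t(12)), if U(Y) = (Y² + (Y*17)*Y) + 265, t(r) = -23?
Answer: -9787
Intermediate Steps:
U(Y) = 265 + 18*Y² (U(Y) = (Y² + (17*Y)*Y) + 265 = (Y² + 17*Y²) + 265 = 18*Y² + 265 = 265 + 18*Y²)
-U(t(12)) = -(265 + 18*(-23)²) = -(265 + 18*529) = -(265 + 9522) = -1*9787 = -9787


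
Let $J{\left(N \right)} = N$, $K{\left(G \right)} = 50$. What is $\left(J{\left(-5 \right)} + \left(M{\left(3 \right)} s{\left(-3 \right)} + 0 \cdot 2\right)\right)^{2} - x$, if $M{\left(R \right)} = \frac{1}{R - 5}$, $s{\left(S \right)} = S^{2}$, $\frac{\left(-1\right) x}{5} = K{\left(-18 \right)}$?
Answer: $\frac{1361}{4} \approx 340.25$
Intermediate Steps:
$x = -250$ ($x = \left(-5\right) 50 = -250$)
$M{\left(R \right)} = \frac{1}{-5 + R}$
$\left(J{\left(-5 \right)} + \left(M{\left(3 \right)} s{\left(-3 \right)} + 0 \cdot 2\right)\right)^{2} - x = \left(-5 + \left(\frac{\left(-3\right)^{2}}{-5 + 3} + 0 \cdot 2\right)\right)^{2} - -250 = \left(-5 + \left(\frac{1}{-2} \cdot 9 + 0\right)\right)^{2} + 250 = \left(-5 + \left(\left(- \frac{1}{2}\right) 9 + 0\right)\right)^{2} + 250 = \left(-5 + \left(- \frac{9}{2} + 0\right)\right)^{2} + 250 = \left(-5 - \frac{9}{2}\right)^{2} + 250 = \left(- \frac{19}{2}\right)^{2} + 250 = \frac{361}{4} + 250 = \frac{1361}{4}$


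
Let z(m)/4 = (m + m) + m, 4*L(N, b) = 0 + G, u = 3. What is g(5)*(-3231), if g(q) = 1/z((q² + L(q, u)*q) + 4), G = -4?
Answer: -359/32 ≈ -11.219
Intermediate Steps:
L(N, b) = -1 (L(N, b) = (0 - 4)/4 = (¼)*(-4) = -1)
z(m) = 12*m (z(m) = 4*((m + m) + m) = 4*(2*m + m) = 4*(3*m) = 12*m)
g(q) = 1/(48 - 12*q + 12*q²) (g(q) = 1/(12*((q² - q) + 4)) = 1/(12*(4 + q² - q)) = 1/(48 - 12*q + 12*q²))
g(5)*(-3231) = (1/(12*(4 + 5² - 1*5)))*(-3231) = (1/(12*(4 + 25 - 5)))*(-3231) = ((1/12)/24)*(-3231) = ((1/12)*(1/24))*(-3231) = (1/288)*(-3231) = -359/32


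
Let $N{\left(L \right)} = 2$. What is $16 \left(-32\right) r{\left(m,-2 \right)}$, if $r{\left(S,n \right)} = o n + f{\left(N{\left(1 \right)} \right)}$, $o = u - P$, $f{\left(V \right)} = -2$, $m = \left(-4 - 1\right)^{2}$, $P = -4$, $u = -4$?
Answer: $1024$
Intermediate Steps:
$m = 25$ ($m = \left(-5\right)^{2} = 25$)
$o = 0$ ($o = -4 - -4 = -4 + 4 = 0$)
$r{\left(S,n \right)} = -2$ ($r{\left(S,n \right)} = 0 n - 2 = 0 - 2 = -2$)
$16 \left(-32\right) r{\left(m,-2 \right)} = 16 \left(-32\right) \left(-2\right) = \left(-512\right) \left(-2\right) = 1024$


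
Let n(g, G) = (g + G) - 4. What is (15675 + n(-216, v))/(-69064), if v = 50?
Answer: -15505/69064 ≈ -0.22450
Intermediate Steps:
n(g, G) = -4 + G + g (n(g, G) = (G + g) - 4 = -4 + G + g)
(15675 + n(-216, v))/(-69064) = (15675 + (-4 + 50 - 216))/(-69064) = (15675 - 170)*(-1/69064) = 15505*(-1/69064) = -15505/69064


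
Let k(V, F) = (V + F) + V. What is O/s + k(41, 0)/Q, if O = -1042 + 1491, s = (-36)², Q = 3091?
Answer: 1494131/4005936 ≈ 0.37298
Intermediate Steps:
s = 1296
O = 449
k(V, F) = F + 2*V (k(V, F) = (F + V) + V = F + 2*V)
O/s + k(41, 0)/Q = 449/1296 + (0 + 2*41)/3091 = 449*(1/1296) + (0 + 82)*(1/3091) = 449/1296 + 82*(1/3091) = 449/1296 + 82/3091 = 1494131/4005936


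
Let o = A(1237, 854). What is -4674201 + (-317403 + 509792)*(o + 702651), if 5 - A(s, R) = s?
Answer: 134940625790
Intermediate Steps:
A(s, R) = 5 - s
o = -1232 (o = 5 - 1*1237 = 5 - 1237 = -1232)
-4674201 + (-317403 + 509792)*(o + 702651) = -4674201 + (-317403 + 509792)*(-1232 + 702651) = -4674201 + 192389*701419 = -4674201 + 134945299991 = 134940625790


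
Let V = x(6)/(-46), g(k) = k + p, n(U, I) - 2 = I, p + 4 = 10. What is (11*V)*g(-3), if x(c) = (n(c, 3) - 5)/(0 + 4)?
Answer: 0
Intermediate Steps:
p = 6 (p = -4 + 10 = 6)
n(U, I) = 2 + I
x(c) = 0 (x(c) = ((2 + 3) - 5)/(0 + 4) = (5 - 5)/4 = 0*(¼) = 0)
g(k) = 6 + k (g(k) = k + 6 = 6 + k)
V = 0 (V = 0/(-46) = 0*(-1/46) = 0)
(11*V)*g(-3) = (11*0)*(6 - 3) = 0*3 = 0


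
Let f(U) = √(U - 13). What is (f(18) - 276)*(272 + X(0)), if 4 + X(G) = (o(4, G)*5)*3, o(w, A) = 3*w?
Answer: -123648 + 448*√5 ≈ -1.2265e+5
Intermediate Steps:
f(U) = √(-13 + U)
X(G) = 176 (X(G) = -4 + ((3*4)*5)*3 = -4 + (12*5)*3 = -4 + 60*3 = -4 + 180 = 176)
(f(18) - 276)*(272 + X(0)) = (√(-13 + 18) - 276)*(272 + 176) = (√5 - 276)*448 = (-276 + √5)*448 = -123648 + 448*√5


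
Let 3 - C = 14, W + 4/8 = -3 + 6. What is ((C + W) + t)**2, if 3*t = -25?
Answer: 10201/36 ≈ 283.36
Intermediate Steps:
t = -25/3 (t = (1/3)*(-25) = -25/3 ≈ -8.3333)
W = 5/2 (W = -1/2 + (-3 + 6) = -1/2 + 3 = 5/2 ≈ 2.5000)
C = -11 (C = 3 - 1*14 = 3 - 14 = -11)
((C + W) + t)**2 = ((-11 + 5/2) - 25/3)**2 = (-17/2 - 25/3)**2 = (-101/6)**2 = 10201/36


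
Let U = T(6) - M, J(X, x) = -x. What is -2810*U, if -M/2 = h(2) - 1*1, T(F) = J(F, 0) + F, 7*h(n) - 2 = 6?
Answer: -123640/7 ≈ -17663.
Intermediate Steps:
h(n) = 8/7 (h(n) = 2/7 + (⅐)*6 = 2/7 + 6/7 = 8/7)
T(F) = F (T(F) = -1*0 + F = 0 + F = F)
M = -2/7 (M = -2*(8/7 - 1*1) = -2*(8/7 - 1) = -2*⅐ = -2/7 ≈ -0.28571)
U = 44/7 (U = 6 - 1*(-2/7) = 6 + 2/7 = 44/7 ≈ 6.2857)
-2810*U = -2810*44/7 = -123640/7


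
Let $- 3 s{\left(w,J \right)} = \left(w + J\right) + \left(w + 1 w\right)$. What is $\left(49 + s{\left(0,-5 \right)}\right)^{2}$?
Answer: $\frac{23104}{9} \approx 2567.1$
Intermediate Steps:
$s{\left(w,J \right)} = - w - \frac{J}{3}$ ($s{\left(w,J \right)} = - \frac{\left(w + J\right) + \left(w + 1 w\right)}{3} = - \frac{\left(J + w\right) + \left(w + w\right)}{3} = - \frac{\left(J + w\right) + 2 w}{3} = - \frac{J + 3 w}{3} = - w - \frac{J}{3}$)
$\left(49 + s{\left(0,-5 \right)}\right)^{2} = \left(49 - - \frac{5}{3}\right)^{2} = \left(49 + \left(0 + \frac{5}{3}\right)\right)^{2} = \left(49 + \frac{5}{3}\right)^{2} = \left(\frac{152}{3}\right)^{2} = \frac{23104}{9}$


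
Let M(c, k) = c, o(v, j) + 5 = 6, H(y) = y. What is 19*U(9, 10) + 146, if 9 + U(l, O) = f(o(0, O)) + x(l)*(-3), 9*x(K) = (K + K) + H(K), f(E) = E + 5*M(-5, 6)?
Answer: -652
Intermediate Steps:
o(v, j) = 1 (o(v, j) = -5 + 6 = 1)
f(E) = -25 + E (f(E) = E + 5*(-5) = E - 25 = -25 + E)
x(K) = K/3 (x(K) = ((K + K) + K)/9 = (2*K + K)/9 = (3*K)/9 = K/3)
U(l, O) = -33 - l (U(l, O) = -9 + ((-25 + 1) + (l/3)*(-3)) = -9 + (-24 - l) = -33 - l)
19*U(9, 10) + 146 = 19*(-33 - 1*9) + 146 = 19*(-33 - 9) + 146 = 19*(-42) + 146 = -798 + 146 = -652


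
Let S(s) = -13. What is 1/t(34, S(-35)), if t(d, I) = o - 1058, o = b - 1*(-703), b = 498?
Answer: 1/143 ≈ 0.0069930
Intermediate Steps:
o = 1201 (o = 498 - 1*(-703) = 498 + 703 = 1201)
t(d, I) = 143 (t(d, I) = 1201 - 1058 = 143)
1/t(34, S(-35)) = 1/143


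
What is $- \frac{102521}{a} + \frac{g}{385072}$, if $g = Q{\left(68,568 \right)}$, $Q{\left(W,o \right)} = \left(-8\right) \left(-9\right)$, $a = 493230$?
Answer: $- \frac{30062846}{144763005} \approx -0.20767$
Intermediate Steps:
$Q{\left(W,o \right)} = 72$
$g = 72$
$- \frac{102521}{a} + \frac{g}{385072} = - \frac{102521}{493230} + \frac{72}{385072} = \left(-102521\right) \frac{1}{493230} + 72 \cdot \frac{1}{385072} = - \frac{102521}{493230} + \frac{9}{48134} = - \frac{30062846}{144763005}$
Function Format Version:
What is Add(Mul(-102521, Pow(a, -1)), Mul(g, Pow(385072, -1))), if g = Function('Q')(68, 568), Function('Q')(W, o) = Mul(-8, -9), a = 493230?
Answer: Rational(-30062846, 144763005) ≈ -0.20767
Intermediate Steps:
Function('Q')(W, o) = 72
g = 72
Add(Mul(-102521, Pow(a, -1)), Mul(g, Pow(385072, -1))) = Add(Mul(-102521, Pow(493230, -1)), Mul(72, Pow(385072, -1))) = Add(Mul(-102521, Rational(1, 493230)), Mul(72, Rational(1, 385072))) = Add(Rational(-102521, 493230), Rational(9, 48134)) = Rational(-30062846, 144763005)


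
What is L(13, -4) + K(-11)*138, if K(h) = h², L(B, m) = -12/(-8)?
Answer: 33399/2 ≈ 16700.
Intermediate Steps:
L(B, m) = 3/2 (L(B, m) = -12*(-⅛) = 3/2)
L(13, -4) + K(-11)*138 = 3/2 + (-11)²*138 = 3/2 + 121*138 = 3/2 + 16698 = 33399/2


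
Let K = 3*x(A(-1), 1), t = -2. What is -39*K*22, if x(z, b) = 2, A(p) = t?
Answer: -5148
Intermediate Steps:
A(p) = -2
K = 6 (K = 3*2 = 6)
-39*K*22 = -39*6*22 = -234*22 = -5148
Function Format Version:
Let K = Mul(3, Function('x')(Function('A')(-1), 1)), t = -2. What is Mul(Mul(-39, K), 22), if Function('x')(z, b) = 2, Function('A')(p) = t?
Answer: -5148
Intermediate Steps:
Function('A')(p) = -2
K = 6 (K = Mul(3, 2) = 6)
Mul(Mul(-39, K), 22) = Mul(Mul(-39, 6), 22) = Mul(-234, 22) = -5148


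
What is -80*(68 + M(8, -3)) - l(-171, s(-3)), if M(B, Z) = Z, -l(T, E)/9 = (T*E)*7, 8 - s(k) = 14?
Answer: 59438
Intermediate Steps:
s(k) = -6 (s(k) = 8 - 1*14 = 8 - 14 = -6)
l(T, E) = -63*E*T (l(T, E) = -9*T*E*7 = -9*E*T*7 = -63*E*T)
-80*(68 + M(8, -3)) - l(-171, s(-3)) = -80*(68 - 3) - (-63)*(-6)*(-171) = -80*65 - 1*(-64638) = -5200 + 64638 = 59438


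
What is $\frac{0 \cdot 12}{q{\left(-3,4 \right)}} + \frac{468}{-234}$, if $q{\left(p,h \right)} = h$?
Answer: $-2$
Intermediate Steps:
$\frac{0 \cdot 12}{q{\left(-3,4 \right)}} + \frac{468}{-234} = \frac{0 \cdot 12}{4} + \frac{468}{-234} = 0 \cdot \frac{1}{4} + 468 \left(- \frac{1}{234}\right) = 0 - 2 = -2$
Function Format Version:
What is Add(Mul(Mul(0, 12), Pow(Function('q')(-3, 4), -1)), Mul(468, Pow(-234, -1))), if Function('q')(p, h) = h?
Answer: -2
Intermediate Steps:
Add(Mul(Mul(0, 12), Pow(Function('q')(-3, 4), -1)), Mul(468, Pow(-234, -1))) = Add(Mul(Mul(0, 12), Pow(4, -1)), Mul(468, Pow(-234, -1))) = Add(Mul(0, Rational(1, 4)), Mul(468, Rational(-1, 234))) = Add(0, -2) = -2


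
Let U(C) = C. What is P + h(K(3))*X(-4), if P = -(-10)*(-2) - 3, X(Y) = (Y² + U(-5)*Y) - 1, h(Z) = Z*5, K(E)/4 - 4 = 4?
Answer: 5577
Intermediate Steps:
K(E) = 32 (K(E) = 16 + 4*4 = 16 + 16 = 32)
h(Z) = 5*Z
X(Y) = -1 + Y² - 5*Y (X(Y) = (Y² - 5*Y) - 1 = -1 + Y² - 5*Y)
P = -23 (P = -5*4 - 3 = -20 - 3 = -23)
P + h(K(3))*X(-4) = -23 + (5*32)*(-1 + (-4)² - 5*(-4)) = -23 + 160*(-1 + 16 + 20) = -23 + 160*35 = -23 + 5600 = 5577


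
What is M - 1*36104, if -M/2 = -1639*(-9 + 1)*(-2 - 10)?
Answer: 278584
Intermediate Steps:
M = 314688 (M = -(-3278)*(-9 + 1)*(-2 - 10) = -(-3278)*(-8*(-12)) = -(-3278)*96 = -2*(-157344) = 314688)
M - 1*36104 = 314688 - 1*36104 = 314688 - 36104 = 278584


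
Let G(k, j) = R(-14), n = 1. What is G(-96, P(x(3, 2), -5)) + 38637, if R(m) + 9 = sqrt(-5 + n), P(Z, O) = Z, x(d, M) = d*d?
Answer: 38628 + 2*I ≈ 38628.0 + 2.0*I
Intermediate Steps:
x(d, M) = d**2
R(m) = -9 + 2*I (R(m) = -9 + sqrt(-5 + 1) = -9 + sqrt(-4) = -9 + 2*I)
G(k, j) = -9 + 2*I
G(-96, P(x(3, 2), -5)) + 38637 = (-9 + 2*I) + 38637 = 38628 + 2*I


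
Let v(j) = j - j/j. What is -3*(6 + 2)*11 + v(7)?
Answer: -258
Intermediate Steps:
v(j) = -1 + j (v(j) = j - 1*1 = j - 1 = -1 + j)
-3*(6 + 2)*11 + v(7) = -3*(6 + 2)*11 + (-1 + 7) = -3*8*11 + 6 = -24*11 + 6 = -264 + 6 = -258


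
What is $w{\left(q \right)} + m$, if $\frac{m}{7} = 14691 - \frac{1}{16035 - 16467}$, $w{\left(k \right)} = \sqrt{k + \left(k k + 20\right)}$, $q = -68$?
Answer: $\frac{44425591}{432} + 4 \sqrt{286} \approx 1.029 \cdot 10^{5}$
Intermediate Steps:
$w{\left(k \right)} = \sqrt{20 + k + k^{2}}$ ($w{\left(k \right)} = \sqrt{k + \left(k^{2} + 20\right)} = \sqrt{k + \left(20 + k^{2}\right)} = \sqrt{20 + k + k^{2}}$)
$m = \frac{44425591}{432}$ ($m = 7 \left(14691 - \frac{1}{16035 - 16467}\right) = 7 \left(14691 - \frac{1}{-432}\right) = 7 \left(14691 - - \frac{1}{432}\right) = 7 \left(14691 + \frac{1}{432}\right) = 7 \cdot \frac{6346513}{432} = \frac{44425591}{432} \approx 1.0284 \cdot 10^{5}$)
$w{\left(q \right)} + m = \sqrt{20 - 68 + \left(-68\right)^{2}} + \frac{44425591}{432} = \sqrt{20 - 68 + 4624} + \frac{44425591}{432} = \sqrt{4576} + \frac{44425591}{432} = 4 \sqrt{286} + \frac{44425591}{432} = \frac{44425591}{432} + 4 \sqrt{286}$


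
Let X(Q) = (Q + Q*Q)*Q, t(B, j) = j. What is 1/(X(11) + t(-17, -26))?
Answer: 1/1426 ≈ 0.00070126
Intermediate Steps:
X(Q) = Q*(Q + Q²) (X(Q) = (Q + Q²)*Q = Q*(Q + Q²))
1/(X(11) + t(-17, -26)) = 1/(11²*(1 + 11) - 26) = 1/(121*12 - 26) = 1/(1452 - 26) = 1/1426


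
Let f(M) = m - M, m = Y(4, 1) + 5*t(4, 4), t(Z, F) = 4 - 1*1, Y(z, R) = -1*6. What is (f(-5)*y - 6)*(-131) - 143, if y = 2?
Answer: -3025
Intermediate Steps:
Y(z, R) = -6
t(Z, F) = 3 (t(Z, F) = 4 - 1 = 3)
m = 9 (m = -6 + 5*3 = -6 + 15 = 9)
f(M) = 9 - M
(f(-5)*y - 6)*(-131) - 143 = ((9 - 1*(-5))*2 - 6)*(-131) - 143 = ((9 + 5)*2 - 6)*(-131) - 143 = (14*2 - 6)*(-131) - 143 = (28 - 6)*(-131) - 143 = 22*(-131) - 143 = -2882 - 143 = -3025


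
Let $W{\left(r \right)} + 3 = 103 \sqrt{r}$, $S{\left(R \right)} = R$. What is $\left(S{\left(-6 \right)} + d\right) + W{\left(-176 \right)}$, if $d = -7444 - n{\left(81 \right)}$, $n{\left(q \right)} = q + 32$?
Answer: $-7566 + 412 i \sqrt{11} \approx -7566.0 + 1366.4 i$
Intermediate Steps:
$n{\left(q \right)} = 32 + q$
$W{\left(r \right)} = -3 + 103 \sqrt{r}$
$d = -7557$ ($d = -7444 - \left(32 + 81\right) = -7444 - 113 = -7557$)
$\left(S{\left(-6 \right)} + d\right) + W{\left(-176 \right)} = \left(-6 - 7557\right) - \left(3 - 103 \sqrt{-176}\right) = -7563 - \left(3 - 103 \cdot 4 i \sqrt{11}\right) = -7563 - \left(3 - 412 i \sqrt{11}\right) = -7566 + 412 i \sqrt{11}$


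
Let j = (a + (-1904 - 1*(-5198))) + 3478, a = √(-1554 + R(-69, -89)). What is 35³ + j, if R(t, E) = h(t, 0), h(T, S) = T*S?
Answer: 49647 + I*√1554 ≈ 49647.0 + 39.421*I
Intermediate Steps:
h(T, S) = S*T
R(t, E) = 0 (R(t, E) = 0*t = 0)
a = I*√1554 (a = √(-1554 + 0) = √(-1554) = I*√1554 ≈ 39.421*I)
j = 6772 + I*√1554 (j = (I*√1554 + (-1904 - 1*(-5198))) + 3478 = (I*√1554 + (-1904 + 5198)) + 3478 = (I*√1554 + 3294) + 3478 = (3294 + I*√1554) + 3478 = 6772 + I*√1554 ≈ 6772.0 + 39.421*I)
35³ + j = 35³ + (6772 + I*√1554) = 42875 + (6772 + I*√1554) = 49647 + I*√1554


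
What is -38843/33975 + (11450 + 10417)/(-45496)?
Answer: -2510132453/1545726600 ≈ -1.6239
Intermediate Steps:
-38843/33975 + (11450 + 10417)/(-45496) = -38843*1/33975 + 21867*(-1/45496) = -38843/33975 - 21867/45496 = -2510132453/1545726600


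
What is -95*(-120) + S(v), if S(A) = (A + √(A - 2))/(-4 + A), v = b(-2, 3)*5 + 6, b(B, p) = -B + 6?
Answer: 239423/21 + √11/21 ≈ 11401.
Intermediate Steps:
b(B, p) = 6 - B
v = 46 (v = (6 - 1*(-2))*5 + 6 = (6 + 2)*5 + 6 = 8*5 + 6 = 40 + 6 = 46)
S(A) = (A + √(-2 + A))/(-4 + A)
-95*(-120) + S(v) = -95*(-120) + (46 + √(-2 + 46))/(-4 + 46) = 11400 + (46 + √44)/42 = 11400 + (46 + 2*√11)/42 = 11400 + (23/21 + √11/21) = 239423/21 + √11/21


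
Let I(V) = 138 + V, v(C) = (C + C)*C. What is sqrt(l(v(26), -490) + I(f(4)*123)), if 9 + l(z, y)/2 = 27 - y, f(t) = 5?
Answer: sqrt(1769) ≈ 42.059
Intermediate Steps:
v(C) = 2*C**2 (v(C) = (2*C)*C = 2*C**2)
l(z, y) = 36 - 2*y (l(z, y) = -18 + 2*(27 - y) = -18 + (54 - 2*y) = 36 - 2*y)
sqrt(l(v(26), -490) + I(f(4)*123)) = sqrt((36 - 2*(-490)) + (138 + 5*123)) = sqrt((36 + 980) + (138 + 615)) = sqrt(1016 + 753) = sqrt(1769)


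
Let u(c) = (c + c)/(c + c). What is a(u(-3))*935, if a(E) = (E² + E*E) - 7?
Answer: -4675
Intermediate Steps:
u(c) = 1 (u(c) = (2*c)/((2*c)) = (2*c)*(1/(2*c)) = 1)
a(E) = -7 + 2*E² (a(E) = (E² + E²) - 7 = 2*E² - 7 = -7 + 2*E²)
a(u(-3))*935 = (-7 + 2*1²)*935 = (-7 + 2*1)*935 = (-7 + 2)*935 = -5*935 = -4675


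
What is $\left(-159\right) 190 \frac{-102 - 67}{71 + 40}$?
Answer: $\frac{1701830}{37} \approx 45995.0$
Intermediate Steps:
$\left(-159\right) 190 \frac{-102 - 67}{71 + 40} = - 30210 \left(- \frac{169}{111}\right) = - 30210 \left(\left(-169\right) \frac{1}{111}\right) = \left(-30210\right) \left(- \frac{169}{111}\right) = \frac{1701830}{37}$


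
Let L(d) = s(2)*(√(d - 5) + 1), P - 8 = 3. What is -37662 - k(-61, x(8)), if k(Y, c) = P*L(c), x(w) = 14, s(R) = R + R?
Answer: -37838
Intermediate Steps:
P = 11 (P = 8 + 3 = 11)
s(R) = 2*R
L(d) = 4 + 4*√(-5 + d) (L(d) = (2*2)*(√(d - 5) + 1) = 4*(√(-5 + d) + 1) = 4*(1 + √(-5 + d)) = 4 + 4*√(-5 + d))
k(Y, c) = 44 + 44*√(-5 + c) (k(Y, c) = 11*(4 + 4*√(-5 + c)) = 44 + 44*√(-5 + c))
-37662 - k(-61, x(8)) = -37662 - (44 + 44*√(-5 + 14)) = -37662 - (44 + 44*√9) = -37662 - (44 + 44*3) = -37662 - (44 + 132) = -37662 - 1*176 = -37662 - 176 = -37838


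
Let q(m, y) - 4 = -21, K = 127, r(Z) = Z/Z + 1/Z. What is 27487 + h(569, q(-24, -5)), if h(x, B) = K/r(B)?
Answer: 441951/16 ≈ 27622.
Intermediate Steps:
r(Z) = 1 + 1/Z
q(m, y) = -17 (q(m, y) = 4 - 21 = -17)
h(x, B) = 127*B/(1 + B) (h(x, B) = 127/(((1 + B)/B)) = 127*(B/(1 + B)) = 127*B/(1 + B))
27487 + h(569, q(-24, -5)) = 27487 + 127*(-17)/(1 - 17) = 27487 + 127*(-17)/(-16) = 27487 + 127*(-17)*(-1/16) = 27487 + 2159/16 = 441951/16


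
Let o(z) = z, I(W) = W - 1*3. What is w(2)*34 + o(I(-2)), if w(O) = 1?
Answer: 29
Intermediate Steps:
I(W) = -3 + W (I(W) = W - 3 = -3 + W)
w(2)*34 + o(I(-2)) = 1*34 + (-3 - 2) = 34 - 5 = 29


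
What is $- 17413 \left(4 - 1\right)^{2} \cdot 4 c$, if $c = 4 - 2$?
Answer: $-1253736$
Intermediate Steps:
$c = 2$
$- 17413 \left(4 - 1\right)^{2} \cdot 4 c = - 17413 \left(4 - 1\right)^{2} \cdot 4 \cdot 2 = - 17413 \cdot 3^{2} \cdot 4 \cdot 2 = - 17413 \cdot 9 \cdot 4 \cdot 2 = - 17413 \cdot 36 \cdot 2 = \left(-17413\right) 72 = -1253736$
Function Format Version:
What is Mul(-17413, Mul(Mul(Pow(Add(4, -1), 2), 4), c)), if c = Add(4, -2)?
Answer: -1253736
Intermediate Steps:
c = 2
Mul(-17413, Mul(Mul(Pow(Add(4, -1), 2), 4), c)) = Mul(-17413, Mul(Mul(Pow(Add(4, -1), 2), 4), 2)) = Mul(-17413, Mul(Mul(Pow(3, 2), 4), 2)) = Mul(-17413, Mul(Mul(9, 4), 2)) = Mul(-17413, Mul(36, 2)) = Mul(-17413, 72) = -1253736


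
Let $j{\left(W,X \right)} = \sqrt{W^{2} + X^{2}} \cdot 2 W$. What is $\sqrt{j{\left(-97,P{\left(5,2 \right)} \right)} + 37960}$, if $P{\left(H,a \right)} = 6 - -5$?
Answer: $\sqrt{37960 - 194 \sqrt{9530}} \approx 137.92$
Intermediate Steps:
$P{\left(H,a \right)} = 11$ ($P{\left(H,a \right)} = 6 + 5 = 11$)
$j{\left(W,X \right)} = 2 W \sqrt{W^{2} + X^{2}}$
$\sqrt{j{\left(-97,P{\left(5,2 \right)} \right)} + 37960} = \sqrt{2 \left(-97\right) \sqrt{\left(-97\right)^{2} + 11^{2}} + 37960} = \sqrt{2 \left(-97\right) \sqrt{9409 + 121} + 37960} = \sqrt{2 \left(-97\right) \sqrt{9530} + 37960} = \sqrt{- 194 \sqrt{9530} + 37960} = \sqrt{37960 - 194 \sqrt{9530}}$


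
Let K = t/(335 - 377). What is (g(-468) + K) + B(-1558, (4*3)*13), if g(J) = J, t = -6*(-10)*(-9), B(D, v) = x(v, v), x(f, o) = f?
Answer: -2094/7 ≈ -299.14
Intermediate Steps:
B(D, v) = v
t = -540 (t = 60*(-9) = -540)
K = 90/7 (K = -540/(335 - 377) = -540/(-42) = -540*(-1/42) = 90/7 ≈ 12.857)
(g(-468) + K) + B(-1558, (4*3)*13) = (-468 + 90/7) + (4*3)*13 = -3186/7 + 12*13 = -3186/7 + 156 = -2094/7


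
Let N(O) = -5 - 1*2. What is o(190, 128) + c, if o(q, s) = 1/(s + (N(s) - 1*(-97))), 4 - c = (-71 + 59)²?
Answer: -30519/218 ≈ -140.00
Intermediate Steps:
N(O) = -7 (N(O) = -5 - 2 = -7)
c = -140 (c = 4 - (-71 + 59)² = 4 - 1*(-12)² = 4 - 1*144 = 4 - 144 = -140)
o(q, s) = 1/(90 + s) (o(q, s) = 1/(s + (-7 - 1*(-97))) = 1/(s + (-7 + 97)) = 1/(s + 90) = 1/(90 + s))
o(190, 128) + c = 1/(90 + 128) - 140 = 1/218 - 140 = -30519/218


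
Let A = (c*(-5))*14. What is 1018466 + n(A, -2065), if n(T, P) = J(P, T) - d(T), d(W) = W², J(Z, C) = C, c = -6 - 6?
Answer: 313706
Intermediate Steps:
c = -12
A = 840 (A = -12*(-5)*14 = 60*14 = 840)
n(T, P) = T - T²
1018466 + n(A, -2065) = 1018466 + 840*(1 - 1*840) = 1018466 + 840*(1 - 840) = 1018466 + 840*(-839) = 1018466 - 704760 = 313706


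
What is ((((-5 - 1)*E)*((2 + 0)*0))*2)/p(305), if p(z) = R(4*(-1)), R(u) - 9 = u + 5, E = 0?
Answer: 0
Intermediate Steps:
R(u) = 14 + u (R(u) = 9 + (u + 5) = 9 + (5 + u) = 14 + u)
p(z) = 10 (p(z) = 14 + 4*(-1) = 14 - 4 = 10)
((((-5 - 1)*E)*((2 + 0)*0))*2)/p(305) = ((((-5 - 1)*0)*((2 + 0)*0))*2)/10 = (((-6*0)*(2*0))*2)*(⅒) = ((0*0)*2)*(⅒) = (0*2)*(⅒) = 0*(⅒) = 0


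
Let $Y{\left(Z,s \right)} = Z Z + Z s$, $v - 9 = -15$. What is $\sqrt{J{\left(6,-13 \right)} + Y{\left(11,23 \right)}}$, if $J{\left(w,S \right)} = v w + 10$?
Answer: $2 \sqrt{87} \approx 18.655$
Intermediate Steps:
$v = -6$ ($v = 9 - 15 = -6$)
$J{\left(w,S \right)} = 10 - 6 w$ ($J{\left(w,S \right)} = - 6 w + 10 = 10 - 6 w$)
$Y{\left(Z,s \right)} = Z^{2} + Z s$
$\sqrt{J{\left(6,-13 \right)} + Y{\left(11,23 \right)}} = \sqrt{\left(10 - 36\right) + 11 \left(11 + 23\right)} = \sqrt{\left(10 - 36\right) + 11 \cdot 34} = \sqrt{-26 + 374} = \sqrt{348} = 2 \sqrt{87}$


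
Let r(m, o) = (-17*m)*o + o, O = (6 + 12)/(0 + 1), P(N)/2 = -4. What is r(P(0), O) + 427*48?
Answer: 22962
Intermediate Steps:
P(N) = -8 (P(N) = 2*(-4) = -8)
O = 18 (O = 18/1 = 18*1 = 18)
r(m, o) = o - 17*m*o (r(m, o) = -17*m*o + o = o - 17*m*o)
r(P(0), O) + 427*48 = 18*(1 - 17*(-8)) + 427*48 = 18*(1 + 136) + 20496 = 18*137 + 20496 = 2466 + 20496 = 22962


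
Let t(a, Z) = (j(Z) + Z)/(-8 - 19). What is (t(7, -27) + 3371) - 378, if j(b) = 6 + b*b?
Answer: 26701/9 ≈ 2966.8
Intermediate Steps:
j(b) = 6 + b²
t(a, Z) = -2/9 - Z/27 - Z²/27 (t(a, Z) = ((6 + Z²) + Z)/(-8 - 19) = (6 + Z + Z²)/(-27) = (6 + Z + Z²)*(-1/27) = -2/9 - Z/27 - Z²/27)
(t(7, -27) + 3371) - 378 = ((-2/9 - 1/27*(-27) - 1/27*(-27)²) + 3371) - 378 = ((-2/9 + 1 - 1/27*729) + 3371) - 378 = ((-2/9 + 1 - 27) + 3371) - 378 = (-236/9 + 3371) - 378 = 30103/9 - 378 = 26701/9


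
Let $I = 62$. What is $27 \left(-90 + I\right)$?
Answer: $-756$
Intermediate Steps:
$27 \left(-90 + I\right) = 27 \left(-90 + 62\right) = 27 \left(-28\right) = -756$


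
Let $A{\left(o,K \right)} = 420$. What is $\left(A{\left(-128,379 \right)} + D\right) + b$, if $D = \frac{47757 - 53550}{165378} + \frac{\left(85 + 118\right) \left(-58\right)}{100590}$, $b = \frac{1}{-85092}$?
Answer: $\frac{786124760020811}{1872403652140} \approx 419.85$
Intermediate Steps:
$b = - \frac{1}{85092} \approx -1.1752 \cdot 10^{-5}$
$D = - \frac{60235201}{396080310}$ ($D = \left(47757 - 53550\right) \frac{1}{165378} + 203 \left(-58\right) \frac{1}{100590} = \left(-5793\right) \frac{1}{165378} - \frac{841}{7185} = - \frac{1931}{55126} - \frac{841}{7185} = - \frac{60235201}{396080310} \approx -0.15208$)
$\left(A{\left(-128,379 \right)} + D\right) + b = \left(420 - \frac{60235201}{396080310}\right) - \frac{1}{85092} = \frac{166293494999}{396080310} - \frac{1}{85092} = \frac{786124760020811}{1872403652140}$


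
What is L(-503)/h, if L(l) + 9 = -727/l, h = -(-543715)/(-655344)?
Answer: 13461120/1478317 ≈ 9.1057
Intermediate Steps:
h = -14695/17712 (h = -(-543715)*(-1)/655344 = -1*14695/17712 = -14695/17712 ≈ -0.82966)
L(l) = -9 - 727/l
L(-503)/h = (-9 - 727/(-503))/(-14695/17712) = (-9 - 727*(-1/503))*(-17712/14695) = (-9 + 727/503)*(-17712/14695) = -3800/503*(-17712/14695) = 13461120/1478317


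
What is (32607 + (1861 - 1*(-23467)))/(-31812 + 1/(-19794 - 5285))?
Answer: -1452951865/797813149 ≈ -1.8212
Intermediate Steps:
(32607 + (1861 - 1*(-23467)))/(-31812 + 1/(-19794 - 5285)) = (32607 + (1861 + 23467))/(-31812 + 1/(-25079)) = (32607 + 25328)/(-31812 - 1/25079) = 57935/(-797813149/25079) = 57935*(-25079/797813149) = -1452951865/797813149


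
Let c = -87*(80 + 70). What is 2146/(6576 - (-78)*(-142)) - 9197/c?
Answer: 826/3625 ≈ 0.22786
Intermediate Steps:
c = -13050 (c = -87*150 = -13050)
2146/(6576 - (-78)*(-142)) - 9197/c = 2146/(6576 - (-78)*(-142)) - 9197/(-13050) = 2146/(6576 - 1*11076) - 9197*(-1/13050) = 2146/(6576 - 11076) + 9197/13050 = 2146/(-4500) + 9197/13050 = 2146*(-1/4500) + 9197/13050 = -1073/2250 + 9197/13050 = 826/3625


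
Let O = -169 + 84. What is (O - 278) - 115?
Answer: -478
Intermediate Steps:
O = -85
(O - 278) - 115 = (-85 - 278) - 115 = -363 - 115 = -478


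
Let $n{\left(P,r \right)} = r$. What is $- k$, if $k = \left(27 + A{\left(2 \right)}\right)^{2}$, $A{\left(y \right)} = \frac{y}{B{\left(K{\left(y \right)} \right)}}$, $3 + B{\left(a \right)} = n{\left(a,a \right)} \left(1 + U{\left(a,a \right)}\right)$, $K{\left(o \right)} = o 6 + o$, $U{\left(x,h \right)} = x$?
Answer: $- \frac{31259281}{42849} \approx -729.52$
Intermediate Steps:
$K{\left(o \right)} = 7 o$ ($K{\left(o \right)} = 6 o + o = 7 o$)
$B{\left(a \right)} = -3 + a \left(1 + a\right)$
$A{\left(y \right)} = \frac{y}{-3 + 7 y + 49 y^{2}}$ ($A{\left(y \right)} = \frac{y}{-3 + 7 y + \left(7 y\right)^{2}} = \frac{y}{-3 + 7 y + 49 y^{2}}$)
$k = \frac{31259281}{42849}$ ($k = \left(27 + \frac{2}{-3 + 7 \cdot 2 + 49 \cdot 2^{2}}\right)^{2} = \left(27 + \frac{2}{-3 + 14 + 49 \cdot 4}\right)^{2} = \left(27 + \frac{2}{-3 + 14 + 196}\right)^{2} = \left(27 + \frac{2}{207}\right)^{2} = \left(\frac{5591}{207}\right)^{2} = \frac{31259281}{42849} \approx 729.52$)
$- k = \left(-1\right) \frac{31259281}{42849} = - \frac{31259281}{42849}$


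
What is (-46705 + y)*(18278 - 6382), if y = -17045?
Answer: -758370000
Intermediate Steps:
(-46705 + y)*(18278 - 6382) = (-46705 - 17045)*(18278 - 6382) = -63750*11896 = -758370000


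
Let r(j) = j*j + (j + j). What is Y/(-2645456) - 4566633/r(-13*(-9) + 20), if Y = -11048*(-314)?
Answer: -759180512984/3148588663 ≈ -241.12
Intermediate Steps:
Y = 3469072
r(j) = j² + 2*j
Y/(-2645456) - 4566633/r(-13*(-9) + 20) = 3469072/(-2645456) - 4566633*1/((2 + (-13*(-9) + 20))*(-13*(-9) + 20)) = 3469072*(-1/2645456) - 4566633*1/((2 + (117 + 20))*(117 + 20)) = -216817/165341 - 4566633*1/(137*(2 + 137)) = -216817/165341 - 4566633/(137*139) = -216817/165341 - 4566633/19043 = -759180512984/3148588663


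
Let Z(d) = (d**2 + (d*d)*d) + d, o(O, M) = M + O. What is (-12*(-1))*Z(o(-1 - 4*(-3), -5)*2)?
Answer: 22608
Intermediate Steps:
Z(d) = d + d**2 + d**3 (Z(d) = (d**2 + d**2*d) + d = (d**2 + d**3) + d = d + d**2 + d**3)
(-12*(-1))*Z(o(-1 - 4*(-3), -5)*2) = (-12*(-1))*(((-5 + (-1 - 4*(-3)))*2)*(1 + (-5 + (-1 - 4*(-3)))*2 + ((-5 + (-1 - 4*(-3)))*2)**2)) = 12*(((-5 + (-1 + 12))*2)*(1 + (-5 + (-1 + 12))*2 + ((-5 + (-1 + 12))*2)**2)) = 12*(((-5 + 11)*2)*(1 + (-5 + 11)*2 + ((-5 + 11)*2)**2)) = 12*((6*2)*(1 + 6*2 + (6*2)**2)) = 12*(12*(1 + 12 + 12**2)) = 12*(12*(1 + 12 + 144)) = 12*(12*157) = 12*1884 = 22608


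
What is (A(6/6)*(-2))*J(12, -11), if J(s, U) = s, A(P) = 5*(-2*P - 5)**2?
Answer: -5880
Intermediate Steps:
A(P) = 5*(-5 - 2*P)**2
(A(6/6)*(-2))*J(12, -11) = ((5*(5 + 2*(6/6))**2)*(-2))*12 = ((5*(5 + 2*(6*(1/6)))**2)*(-2))*12 = ((5*(5 + 2*1)**2)*(-2))*12 = ((5*(5 + 2)**2)*(-2))*12 = ((5*7**2)*(-2))*12 = ((5*49)*(-2))*12 = (245*(-2))*12 = -490*12 = -5880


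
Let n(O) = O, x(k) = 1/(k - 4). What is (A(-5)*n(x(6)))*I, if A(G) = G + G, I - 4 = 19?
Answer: -115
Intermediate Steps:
x(k) = 1/(-4 + k)
I = 23 (I = 4 + 19 = 23)
A(G) = 2*G
(A(-5)*n(x(6)))*I = ((2*(-5))/(-4 + 6))*23 = -10/2*23 = -10*1/2*23 = -5*23 = -115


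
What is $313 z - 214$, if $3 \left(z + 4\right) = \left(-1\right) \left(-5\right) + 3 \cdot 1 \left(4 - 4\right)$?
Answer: $- \frac{2833}{3} \approx -944.33$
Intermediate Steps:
$z = - \frac{7}{3}$ ($z = -4 + \frac{\left(-1\right) \left(-5\right) + 3 \cdot 1 \left(4 - 4\right)}{3} = -4 + \frac{5 + 3 \cdot 1 \cdot 0}{3} = -4 + \frac{5 + 3 \cdot 0}{3} = -4 + \frac{5 + 0}{3} = -4 + \frac{1}{3} \cdot 5 = -4 + \frac{5}{3} = - \frac{7}{3} \approx -2.3333$)
$313 z - 214 = 313 \left(- \frac{7}{3}\right) - 214 = - \frac{2191}{3} - 214 = - \frac{2833}{3}$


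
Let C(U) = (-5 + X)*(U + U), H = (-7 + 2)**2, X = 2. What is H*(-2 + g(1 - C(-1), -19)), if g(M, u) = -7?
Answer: -225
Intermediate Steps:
H = 25 (H = (-5)**2 = 25)
C(U) = -6*U (C(U) = (-5 + 2)*(U + U) = -6*U)
H*(-2 + g(1 - C(-1), -19)) = 25*(-2 - 7) = 25*(-9) = -225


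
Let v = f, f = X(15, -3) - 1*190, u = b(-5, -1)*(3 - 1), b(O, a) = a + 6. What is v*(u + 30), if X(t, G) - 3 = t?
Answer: -6880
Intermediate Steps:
b(O, a) = 6 + a
X(t, G) = 3 + t
u = 10 (u = (6 - 1)*(3 - 1) = 5*2 = 10)
f = -172 (f = (3 + 15) - 1*190 = 18 - 190 = -172)
v = -172
v*(u + 30) = -172*(10 + 30) = -172*40 = -6880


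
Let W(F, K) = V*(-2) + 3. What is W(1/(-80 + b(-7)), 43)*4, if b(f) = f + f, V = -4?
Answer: 44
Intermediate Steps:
b(f) = 2*f
W(F, K) = 11 (W(F, K) = -4*(-2) + 3 = 8 + 3 = 11)
W(1/(-80 + b(-7)), 43)*4 = 11*4 = 44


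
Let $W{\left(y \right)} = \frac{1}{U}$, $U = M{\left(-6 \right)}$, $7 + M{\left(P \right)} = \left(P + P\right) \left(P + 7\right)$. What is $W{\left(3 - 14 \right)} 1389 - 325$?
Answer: $- \frac{7564}{19} \approx -398.11$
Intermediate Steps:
$M{\left(P \right)} = -7 + 2 P \left(7 + P\right)$ ($M{\left(P \right)} = -7 + \left(P + P\right) \left(P + 7\right) = -7 + 2 P \left(7 + P\right)$)
$U = -19$ ($U = -7 + 2 \left(-6\right)^{2} + 14 \left(-6\right) = -7 + 2 \cdot 36 - 84 = -7 + 72 - 84 = -19$)
$W{\left(y \right)} = - \frac{1}{19}$ ($W{\left(y \right)} = \frac{1}{-19} = - \frac{1}{19}$)
$W{\left(3 - 14 \right)} 1389 - 325 = \left(- \frac{1}{19}\right) 1389 - 325 = - \frac{1389}{19} - 325 = - \frac{7564}{19}$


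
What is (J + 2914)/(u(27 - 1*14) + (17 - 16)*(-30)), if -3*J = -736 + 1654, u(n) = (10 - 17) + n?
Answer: -326/3 ≈ -108.67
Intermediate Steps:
u(n) = -7 + n
J = -306 (J = -(-736 + 1654)/3 = -1/3*918 = -306)
(J + 2914)/(u(27 - 1*14) + (17 - 16)*(-30)) = (-306 + 2914)/((-7 + (27 - 1*14)) + (17 - 16)*(-30)) = 2608/((-7 + (27 - 14)) + 1*(-30)) = 2608/((-7 + 13) - 30) = 2608/(6 - 30) = 2608/(-24) = 2608*(-1/24) = -326/3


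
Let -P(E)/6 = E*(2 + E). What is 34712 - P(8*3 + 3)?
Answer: 39410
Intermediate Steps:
P(E) = -6*E*(2 + E)
34712 - P(8*3 + 3) = 34712 - (-6)*(8*3 + 3)*(2 + (8*3 + 3)) = 34712 - (-6)*(24 + 3)*(2 + (24 + 3)) = 34712 - (-6)*27*(2 + 27) = 34712 - (-6)*27*29 = 34712 - 1*(-4698) = 34712 + 4698 = 39410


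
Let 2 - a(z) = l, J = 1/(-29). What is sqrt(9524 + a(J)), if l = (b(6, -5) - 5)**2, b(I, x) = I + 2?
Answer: sqrt(9517) ≈ 97.555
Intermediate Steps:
b(I, x) = 2 + I
J = -1/29 ≈ -0.034483
l = 9 (l = ((2 + 6) - 5)**2 = (8 - 5)**2 = 3**2 = 9)
a(z) = -7 (a(z) = 2 - 1*9 = 2 - 9 = -7)
sqrt(9524 + a(J)) = sqrt(9524 - 7) = sqrt(9517)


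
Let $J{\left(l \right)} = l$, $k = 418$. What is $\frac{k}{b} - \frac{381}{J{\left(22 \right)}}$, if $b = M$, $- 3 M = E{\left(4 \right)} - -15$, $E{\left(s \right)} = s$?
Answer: $- \frac{1833}{22} \approx -83.318$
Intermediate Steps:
$M = - \frac{19}{3}$ ($M = - \frac{4 - -15}{3} = - \frac{4 + 15}{3} = \left(- \frac{1}{3}\right) 19 = - \frac{19}{3} \approx -6.3333$)
$b = - \frac{19}{3} \approx -6.3333$
$\frac{k}{b} - \frac{381}{J{\left(22 \right)}} = \frac{418}{- \frac{19}{3}} - \frac{381}{22} = 418 \left(- \frac{3}{19}\right) - \frac{381}{22} = -66 - \frac{381}{22} = - \frac{1833}{22}$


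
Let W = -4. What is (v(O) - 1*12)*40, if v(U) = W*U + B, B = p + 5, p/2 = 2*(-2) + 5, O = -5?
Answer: 600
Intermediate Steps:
p = 2 (p = 2*(2*(-2) + 5) = 2*(-4 + 5) = 2*1 = 2)
B = 7 (B = 2 + 5 = 7)
v(U) = 7 - 4*U (v(U) = -4*U + 7 = 7 - 4*U)
(v(O) - 1*12)*40 = ((7 - 4*(-5)) - 1*12)*40 = ((7 + 20) - 12)*40 = (27 - 12)*40 = 15*40 = 600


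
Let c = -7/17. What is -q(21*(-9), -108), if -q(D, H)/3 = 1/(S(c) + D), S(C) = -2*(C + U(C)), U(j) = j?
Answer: -51/3185 ≈ -0.016013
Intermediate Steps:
c = -7/17 (c = -7*1/17 = -7/17 ≈ -0.41176)
S(C) = -4*C (S(C) = -2*(C + C) = -4*C)
q(D, H) = -3/(28/17 + D) (q(D, H) = -3/(-4*(-7/17) + D) = -3/(28/17 + D))
-q(21*(-9), -108) = -(-51)/(28 + 17*(21*(-9))) = -(-51)/(28 + 17*(-189)) = -(-51)/(28 - 3213) = -(-51)/(-3185) = -(-51)*(-1)/3185 = -1*51/3185 = -51/3185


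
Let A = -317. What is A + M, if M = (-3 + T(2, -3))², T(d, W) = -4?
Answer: -268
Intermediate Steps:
M = 49 (M = (-3 - 4)² = (-7)² = 49)
A + M = -317 + 49 = -268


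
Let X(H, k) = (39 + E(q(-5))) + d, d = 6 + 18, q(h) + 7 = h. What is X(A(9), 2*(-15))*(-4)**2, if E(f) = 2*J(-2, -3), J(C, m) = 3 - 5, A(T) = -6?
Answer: 944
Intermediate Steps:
q(h) = -7 + h
d = 24
J(C, m) = -2
E(f) = -4 (E(f) = 2*(-2) = -4)
X(H, k) = 59 (X(H, k) = (39 - 4) + 24 = 35 + 24 = 59)
X(A(9), 2*(-15))*(-4)**2 = 59*(-4)**2 = 59*16 = 944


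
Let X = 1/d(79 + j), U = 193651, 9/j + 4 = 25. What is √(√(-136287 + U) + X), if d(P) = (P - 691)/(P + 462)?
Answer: √(-16224990 + 36653922*√14341)/4281 ≈ 15.447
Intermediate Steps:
j = 3/7 (j = 9/(-4 + 25) = 9/21 = 9*(1/21) = 3/7 ≈ 0.42857)
d(P) = (-691 + P)/(462 + P)
X = -3790/4281 (X = 1/((-691 + (79 + 3/7))/(462 + (79 + 3/7))) = 1/((-691 + 556/7)/(462 + 556/7)) = 1/(-4281/7/(3790/7)) = 1/((7/3790)*(-4281/7)) = 1/(-4281/3790) = -3790/4281 ≈ -0.88531)
√(√(-136287 + U) + X) = √(√(-136287 + 193651) - 3790/4281) = √(√57364 - 3790/4281) = √(2*√14341 - 3790/4281) = √(-3790/4281 + 2*√14341)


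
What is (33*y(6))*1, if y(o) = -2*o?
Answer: -396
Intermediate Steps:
(33*y(6))*1 = (33*(-2*6))*1 = (33*(-12))*1 = -396*1 = -396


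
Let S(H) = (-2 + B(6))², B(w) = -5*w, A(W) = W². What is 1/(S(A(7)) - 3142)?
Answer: -1/2118 ≈ -0.00047214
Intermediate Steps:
S(H) = 1024 (S(H) = (-2 - 5*6)² = (-2 - 30)² = (-32)² = 1024)
1/(S(A(7)) - 3142) = 1/(1024 - 3142) = 1/(-2118) = -1/2118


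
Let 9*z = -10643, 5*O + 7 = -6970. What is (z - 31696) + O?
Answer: -1542328/45 ≈ -34274.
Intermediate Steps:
O = -6977/5 (O = -7/5 + (1/5)*(-6970) = -7/5 - 1394 = -6977/5 ≈ -1395.4)
z = -10643/9 (z = (1/9)*(-10643) = -10643/9 ≈ -1182.6)
(z - 31696) + O = (-10643/9 - 31696) - 6977/5 = -295907/9 - 6977/5 = -1542328/45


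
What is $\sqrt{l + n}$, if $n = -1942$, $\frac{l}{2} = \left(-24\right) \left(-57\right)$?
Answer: $\sqrt{794} \approx 28.178$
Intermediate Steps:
$l = 2736$ ($l = 2 \left(\left(-24\right) \left(-57\right)\right) = 2 \cdot 1368 = 2736$)
$\sqrt{l + n} = \sqrt{2736 - 1942} = \sqrt{794}$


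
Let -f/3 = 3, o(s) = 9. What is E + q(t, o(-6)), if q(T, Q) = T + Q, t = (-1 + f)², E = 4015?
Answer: 4124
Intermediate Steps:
f = -9 (f = -3*3 = -9)
t = 100 (t = (-1 - 9)² = (-10)² = 100)
q(T, Q) = Q + T
E + q(t, o(-6)) = 4015 + (9 + 100) = 4015 + 109 = 4124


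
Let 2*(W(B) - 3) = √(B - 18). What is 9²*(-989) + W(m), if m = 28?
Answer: -80106 + √10/2 ≈ -80104.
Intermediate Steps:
W(B) = 3 + √(-18 + B)/2 (W(B) = 3 + √(B - 18)/2 = 3 + √(-18 + B)/2)
9²*(-989) + W(m) = 9²*(-989) + (3 + √(-18 + 28)/2) = 81*(-989) + (3 + √10/2) = -80109 + (3 + √10/2) = -80106 + √10/2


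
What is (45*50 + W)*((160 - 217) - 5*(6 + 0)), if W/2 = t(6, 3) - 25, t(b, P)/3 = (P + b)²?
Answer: -233682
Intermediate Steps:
t(b, P) = 3*(P + b)²
W = 436 (W = 2*(3*(3 + 6)² - 25) = 2*(3*9² - 25) = 2*(3*81 - 25) = 2*(243 - 25) = 2*218 = 436)
(45*50 + W)*((160 - 217) - 5*(6 + 0)) = (45*50 + 436)*((160 - 217) - 5*(6 + 0)) = (2250 + 436)*(-57 - 5*6) = 2686*(-57 - 30) = 2686*(-87) = -233682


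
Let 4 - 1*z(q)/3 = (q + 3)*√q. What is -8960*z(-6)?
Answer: -107520 - 80640*I*√6 ≈ -1.0752e+5 - 1.9753e+5*I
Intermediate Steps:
z(q) = 12 - 3*√q*(3 + q) (z(q) = 12 - 3*(q + 3)*√q = 12 - 3*(3 + q)*√q = 12 - 3*√q*(3 + q))
-8960*z(-6) = -8960*(12 - 9*I*√6 - (-18)*I*√6) = -8960*(12 - 9*I*√6 + 18*I*√6) = -8960*(12 + 9*I*√6) = -107520 - 80640*I*√6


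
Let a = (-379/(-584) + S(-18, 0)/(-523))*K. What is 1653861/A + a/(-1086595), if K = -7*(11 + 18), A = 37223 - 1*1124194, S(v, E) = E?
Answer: -1049409394196453/689760796187080 ≈ -1.5214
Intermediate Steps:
A = -1086971 (A = 37223 - 1124194 = -1086971)
K = -203 (K = -7*29 = -203)
a = -76937/584 (a = (-379/(-584) + 0/(-523))*(-203) = (-379*(-1/584) + 0*(-1/523))*(-203) = (379/584 + 0)*(-203) = (379/584)*(-203) = -76937/584 ≈ -131.74)
1653861/A + a/(-1086595) = 1653861/(-1086971) - 76937/584/(-1086595) = 1653861*(-1/1086971) - 76937/584*(-1/1086595) = -1653861/1086971 + 76937/634571480 = -1049409394196453/689760796187080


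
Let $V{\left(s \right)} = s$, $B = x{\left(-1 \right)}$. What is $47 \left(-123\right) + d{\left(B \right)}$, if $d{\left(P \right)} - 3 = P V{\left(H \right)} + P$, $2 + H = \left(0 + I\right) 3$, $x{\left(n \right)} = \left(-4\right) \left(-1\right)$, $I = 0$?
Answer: $-5782$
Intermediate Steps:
$x{\left(n \right)} = 4$
$B = 4$
$H = -2$ ($H = -2 + \left(0 + 0\right) 3 = -2 + 0 \cdot 3 = -2 + 0 = -2$)
$d{\left(P \right)} = 3 - P$ ($d{\left(P \right)} = 3 + \left(P \left(-2\right) + P\right) = 3 + \left(- 2 P + P\right) = 3 - P$)
$47 \left(-123\right) + d{\left(B \right)} = 47 \left(-123\right) + \left(3 - 4\right) = -5781 + \left(3 - 4\right) = -5781 - 1 = -5782$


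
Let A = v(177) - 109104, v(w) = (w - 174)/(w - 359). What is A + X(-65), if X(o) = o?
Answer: -19868761/182 ≈ -1.0917e+5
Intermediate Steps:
v(w) = (-174 + w)/(-359 + w)
A = -19856931/182 (A = (-174 + 177)/(-359 + 177) - 109104 = 3/(-182) - 109104 = -1/182*3 - 109104 = -3/182 - 109104 = -19856931/182 ≈ -1.0910e+5)
A + X(-65) = -19856931/182 - 65 = -19868761/182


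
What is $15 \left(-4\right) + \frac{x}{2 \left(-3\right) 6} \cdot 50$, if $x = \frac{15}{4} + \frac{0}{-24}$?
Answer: $- \frac{1565}{24} \approx -65.208$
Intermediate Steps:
$x = \frac{15}{4}$ ($x = 15 \cdot \frac{1}{4} + 0 \left(- \frac{1}{24}\right) = \frac{15}{4} + 0 = \frac{15}{4} \approx 3.75$)
$15 \left(-4\right) + \frac{x}{2 \left(-3\right) 6} \cdot 50 = 15 \left(-4\right) + \frac{15}{4 \cdot 2 \left(-3\right) 6} \cdot 50 = -60 + \frac{15}{4 \left(\left(-6\right) 6\right)} 50 = -60 + \frac{15}{4 \left(-36\right)} 50 = -60 + \frac{15}{4} \left(- \frac{1}{36}\right) 50 = -60 - \frac{125}{24} = - \frac{1565}{24}$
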